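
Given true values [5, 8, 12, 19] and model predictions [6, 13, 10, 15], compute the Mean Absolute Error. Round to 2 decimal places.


Absolute errors: [1, 5, 2, 4]
Sum of absolute errors = 12
MAE = 12 / 4 = 3.00

3.00


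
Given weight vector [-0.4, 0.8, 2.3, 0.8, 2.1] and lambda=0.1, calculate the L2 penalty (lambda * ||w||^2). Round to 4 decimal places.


Squaring each weight:
(-0.4)^2 = 0.16
0.8^2 = 0.64
2.3^2 = 5.29
0.8^2 = 0.64
2.1^2 = 4.41
Sum of squares = 11.14
Penalty = 0.1 * 11.14 = 1.1140

1.1140


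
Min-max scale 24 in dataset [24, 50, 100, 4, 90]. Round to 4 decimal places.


Min = 4, Max = 100
Range = 100 - 4 = 96
Scaled = (x - min) / (max - min)
= (24 - 4) / 96
= 20 / 96
= 0.2083

0.2083


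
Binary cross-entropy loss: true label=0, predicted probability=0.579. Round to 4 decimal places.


For y=0: Loss = -log(1-p)
= -log(1 - 0.579)
= -log(0.421)
= -(-0.8651)
= 0.8651

0.8651


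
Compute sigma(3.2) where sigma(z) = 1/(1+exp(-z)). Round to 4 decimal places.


sigmoid(z) = 1 / (1 + exp(-z))
exp(-(3.2)) = exp(-3.2) = 0.0408
1 + 0.0408 = 1.0408
1 / 1.0408 = 0.9608

0.9608


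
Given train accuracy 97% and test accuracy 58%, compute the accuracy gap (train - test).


Gap = train_accuracy - test_accuracy
= 97 - 58
= 39%
This large gap strongly indicates overfitting.

39


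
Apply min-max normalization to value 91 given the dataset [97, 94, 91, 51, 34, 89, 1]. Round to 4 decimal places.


Min = 1, Max = 97
Range = 97 - 1 = 96
Scaled = (x - min) / (max - min)
= (91 - 1) / 96
= 90 / 96
= 0.9375

0.9375


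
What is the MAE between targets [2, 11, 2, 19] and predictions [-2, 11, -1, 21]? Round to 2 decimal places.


Absolute errors: [4, 0, 3, 2]
Sum of absolute errors = 9
MAE = 9 / 4 = 2.25

2.25


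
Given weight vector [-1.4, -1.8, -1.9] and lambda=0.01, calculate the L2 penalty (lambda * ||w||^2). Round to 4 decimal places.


Squaring each weight:
(-1.4)^2 = 1.96
(-1.8)^2 = 3.24
(-1.9)^2 = 3.61
Sum of squares = 8.81
Penalty = 0.01 * 8.81 = 0.0881

0.0881


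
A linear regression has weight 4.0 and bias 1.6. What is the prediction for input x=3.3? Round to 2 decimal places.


y = 4.0 * 3.3 + (1.6)
= 13.2 + (1.6)
= 14.80

14.80


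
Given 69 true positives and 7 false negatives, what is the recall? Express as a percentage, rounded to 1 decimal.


Recall = TP / (TP + FN) * 100
= 69 / (69 + 7)
= 69 / 76
= 0.9079
= 90.8%

90.8


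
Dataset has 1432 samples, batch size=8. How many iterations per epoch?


Iterations per epoch = dataset_size / batch_size
= 1432 / 8
= 179

179


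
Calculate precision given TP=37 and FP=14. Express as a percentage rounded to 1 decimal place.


Precision = TP / (TP + FP) * 100
= 37 / (37 + 14)
= 37 / 51
= 0.7255
= 72.5%

72.5


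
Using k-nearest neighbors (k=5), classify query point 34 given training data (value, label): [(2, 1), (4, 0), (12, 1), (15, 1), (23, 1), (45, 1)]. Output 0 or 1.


Distances from query 34:
Point 23 (class 1): distance = 11
Point 45 (class 1): distance = 11
Point 15 (class 1): distance = 19
Point 12 (class 1): distance = 22
Point 4 (class 0): distance = 30
K=5 nearest neighbors: classes = [1, 1, 1, 1, 0]
Votes for class 1: 4 / 5
Majority vote => class 1

1


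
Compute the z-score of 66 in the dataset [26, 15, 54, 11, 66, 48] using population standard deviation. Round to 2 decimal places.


Mean = (26 + 15 + 54 + 11 + 66 + 48) / 6 = 36.6667
Variance = sum((x_i - mean)^2) / n = 421.8889
Std = sqrt(421.8889) = 20.5399
Z = (x - mean) / std
= (66 - 36.6667) / 20.5399
= 29.3333 / 20.5399
= 1.43

1.43


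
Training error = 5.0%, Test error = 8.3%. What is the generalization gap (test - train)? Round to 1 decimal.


Generalization gap = test_error - train_error
= 8.3 - 5.0
= 3.3%
A moderate gap.

3.3


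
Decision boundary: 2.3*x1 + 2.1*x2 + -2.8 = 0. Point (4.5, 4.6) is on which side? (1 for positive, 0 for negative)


Compute 2.3 * 4.5 + 2.1 * 4.6 + -2.8
= 10.35 + 9.66 + -2.8
= 17.21
Since 17.21 >= 0, the point is on the positive side.

1


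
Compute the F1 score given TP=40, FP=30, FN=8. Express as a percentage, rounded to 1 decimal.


Precision = TP / (TP + FP) = 40 / 70 = 0.5714
Recall = TP / (TP + FN) = 40 / 48 = 0.8333
F1 = 2 * P * R / (P + R)
= 2 * 0.5714 * 0.8333 / (0.5714 + 0.8333)
= 0.9524 / 1.4048
= 0.678
As percentage: 67.8%

67.8


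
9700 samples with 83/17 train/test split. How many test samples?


Train samples = 9700 * 83% = 8051
Test samples = 9700 - 8051
= 1649

1649


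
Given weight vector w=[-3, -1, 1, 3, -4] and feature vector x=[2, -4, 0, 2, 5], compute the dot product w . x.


Element-wise products:
-3 * 2 = -6
-1 * -4 = 4
1 * 0 = 0
3 * 2 = 6
-4 * 5 = -20
Sum = -6 + 4 + 0 + 6 + -20
= -16

-16


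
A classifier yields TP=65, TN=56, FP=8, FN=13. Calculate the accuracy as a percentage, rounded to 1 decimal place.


Accuracy = (TP + TN) / (TP + TN + FP + FN) * 100
= (65 + 56) / (65 + 56 + 8 + 13)
= 121 / 142
= 0.8521
= 85.2%

85.2


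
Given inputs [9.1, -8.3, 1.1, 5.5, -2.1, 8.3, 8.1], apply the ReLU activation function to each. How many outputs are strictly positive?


ReLU(x) = max(0, x) for each element:
ReLU(9.1) = 9.1
ReLU(-8.3) = 0
ReLU(1.1) = 1.1
ReLU(5.5) = 5.5
ReLU(-2.1) = 0
ReLU(8.3) = 8.3
ReLU(8.1) = 8.1
Active neurons (>0): 5

5


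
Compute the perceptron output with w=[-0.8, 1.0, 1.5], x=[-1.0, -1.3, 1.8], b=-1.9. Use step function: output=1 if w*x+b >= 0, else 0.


z = w . x + b
= -0.8*-1.0 + 1.0*-1.3 + 1.5*1.8 + -1.9
= 0.8 + -1.3 + 2.7 + -1.9
= 2.2 + -1.9
= 0.3
Since z = 0.3 >= 0, output = 1

1


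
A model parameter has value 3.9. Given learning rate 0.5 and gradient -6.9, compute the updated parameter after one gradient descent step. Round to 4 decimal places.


w_new = w_old - lr * gradient
= 3.9 - 0.5 * -6.9
= 3.9 - (-3.45)
= 7.3500

7.3500


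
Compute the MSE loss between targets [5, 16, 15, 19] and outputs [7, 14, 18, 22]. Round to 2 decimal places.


Differences: [-2, 2, -3, -3]
Squared errors: [4, 4, 9, 9]
Sum of squared errors = 26
MSE = 26 / 4 = 6.50

6.50


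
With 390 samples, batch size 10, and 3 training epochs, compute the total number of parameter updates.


Iterations per epoch = 390 / 10 = 39
Total updates = iterations_per_epoch * epochs
= 39 * 3
= 117

117


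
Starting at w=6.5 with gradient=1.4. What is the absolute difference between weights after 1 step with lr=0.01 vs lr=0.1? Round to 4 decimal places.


With lr=0.01: w_new = 6.5 - 0.01 * 1.4 = 6.486
With lr=0.1: w_new = 6.5 - 0.1 * 1.4 = 6.36
Absolute difference = |6.486 - 6.36|
= 0.1260

0.1260


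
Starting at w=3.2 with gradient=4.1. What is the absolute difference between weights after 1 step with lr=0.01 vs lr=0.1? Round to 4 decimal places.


With lr=0.01: w_new = 3.2 - 0.01 * 4.1 = 3.159
With lr=0.1: w_new = 3.2 - 0.1 * 4.1 = 2.79
Absolute difference = |3.159 - 2.79|
= 0.3690

0.3690


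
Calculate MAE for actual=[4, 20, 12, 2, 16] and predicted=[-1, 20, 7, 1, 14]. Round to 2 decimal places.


Absolute errors: [5, 0, 5, 1, 2]
Sum of absolute errors = 13
MAE = 13 / 5 = 2.60

2.60


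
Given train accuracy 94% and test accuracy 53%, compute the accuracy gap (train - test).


Gap = train_accuracy - test_accuracy
= 94 - 53
= 41%
This large gap strongly indicates overfitting.

41


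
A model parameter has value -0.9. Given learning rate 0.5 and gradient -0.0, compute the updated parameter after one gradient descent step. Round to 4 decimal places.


w_new = w_old - lr * gradient
= -0.9 - 0.5 * -0.0
= -0.9 - (-0.0)
= -0.9000

-0.9000


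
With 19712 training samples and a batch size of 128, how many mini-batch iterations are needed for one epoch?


Iterations per epoch = dataset_size / batch_size
= 19712 / 128
= 154

154


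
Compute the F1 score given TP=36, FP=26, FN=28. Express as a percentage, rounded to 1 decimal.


Precision = TP / (TP + FP) = 36 / 62 = 0.5806
Recall = TP / (TP + FN) = 36 / 64 = 0.5625
F1 = 2 * P * R / (P + R)
= 2 * 0.5806 * 0.5625 / (0.5806 + 0.5625)
= 0.6532 / 1.1431
= 0.5714
As percentage: 57.1%

57.1


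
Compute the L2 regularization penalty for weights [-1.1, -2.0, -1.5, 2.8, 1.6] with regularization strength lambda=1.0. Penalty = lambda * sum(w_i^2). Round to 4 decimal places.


Squaring each weight:
(-1.1)^2 = 1.21
(-2.0)^2 = 4.0
(-1.5)^2 = 2.25
2.8^2 = 7.84
1.6^2 = 2.56
Sum of squares = 17.86
Penalty = 1.0 * 17.86 = 17.8600

17.8600


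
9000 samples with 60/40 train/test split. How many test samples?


Train samples = 9000 * 60% = 5400
Test samples = 9000 - 5400
= 3600

3600


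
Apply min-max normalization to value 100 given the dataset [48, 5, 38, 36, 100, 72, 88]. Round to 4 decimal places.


Min = 5, Max = 100
Range = 100 - 5 = 95
Scaled = (x - min) / (max - min)
= (100 - 5) / 95
= 95 / 95
= 1.0000

1.0000


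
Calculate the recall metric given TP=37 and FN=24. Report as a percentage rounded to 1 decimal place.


Recall = TP / (TP + FN) * 100
= 37 / (37 + 24)
= 37 / 61
= 0.6066
= 60.7%

60.7


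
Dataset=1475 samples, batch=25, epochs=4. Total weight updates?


Iterations per epoch = 1475 / 25 = 59
Total updates = iterations_per_epoch * epochs
= 59 * 4
= 236

236


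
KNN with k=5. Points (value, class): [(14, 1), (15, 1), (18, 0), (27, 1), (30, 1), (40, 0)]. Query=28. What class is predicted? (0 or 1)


Distances from query 28:
Point 27 (class 1): distance = 1
Point 30 (class 1): distance = 2
Point 18 (class 0): distance = 10
Point 40 (class 0): distance = 12
Point 15 (class 1): distance = 13
K=5 nearest neighbors: classes = [1, 1, 0, 0, 1]
Votes for class 1: 3 / 5
Majority vote => class 1

1


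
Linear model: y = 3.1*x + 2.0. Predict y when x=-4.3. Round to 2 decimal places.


y = 3.1 * -4.3 + (2.0)
= -13.33 + (2.0)
= -11.33

-11.33


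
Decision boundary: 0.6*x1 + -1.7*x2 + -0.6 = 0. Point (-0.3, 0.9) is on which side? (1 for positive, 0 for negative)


Compute 0.6 * -0.3 + -1.7 * 0.9 + -0.6
= -0.18 + -1.53 + -0.6
= -2.31
Since -2.31 < 0, the point is on the negative side.

0


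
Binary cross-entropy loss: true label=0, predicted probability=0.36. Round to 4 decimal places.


For y=0: Loss = -log(1-p)
= -log(1 - 0.36)
= -log(0.64)
= -(-0.4463)
= 0.4463

0.4463


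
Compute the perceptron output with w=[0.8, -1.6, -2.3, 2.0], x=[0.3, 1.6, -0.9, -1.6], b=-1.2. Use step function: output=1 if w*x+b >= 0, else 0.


z = w . x + b
= 0.8*0.3 + -1.6*1.6 + -2.3*-0.9 + 2.0*-1.6 + -1.2
= 0.24 + -2.56 + 2.07 + -3.2 + -1.2
= -3.45 + -1.2
= -4.65
Since z = -4.65 < 0, output = 0

0


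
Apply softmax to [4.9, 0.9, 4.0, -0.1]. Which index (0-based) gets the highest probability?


Softmax is a monotonic transformation, so it preserves the argmax.
We need to find the index of the maximum logit.
Index 0: 4.9
Index 1: 0.9
Index 2: 4.0
Index 3: -0.1
Maximum logit = 4.9 at index 0

0


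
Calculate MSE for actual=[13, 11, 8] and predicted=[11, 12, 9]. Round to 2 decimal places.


Differences: [2, -1, -1]
Squared errors: [4, 1, 1]
Sum of squared errors = 6
MSE = 6 / 3 = 2.00

2.00


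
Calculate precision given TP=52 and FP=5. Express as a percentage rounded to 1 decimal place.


Precision = TP / (TP + FP) * 100
= 52 / (52 + 5)
= 52 / 57
= 0.9123
= 91.2%

91.2


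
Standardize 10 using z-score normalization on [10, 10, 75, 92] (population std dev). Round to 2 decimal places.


Mean = (10 + 10 + 75 + 92) / 4 = 46.75
Variance = sum((x_i - mean)^2) / n = 1386.6875
Std = sqrt(1386.6875) = 37.2383
Z = (x - mean) / std
= (10 - 46.75) / 37.2383
= -36.75 / 37.2383
= -0.99

-0.99


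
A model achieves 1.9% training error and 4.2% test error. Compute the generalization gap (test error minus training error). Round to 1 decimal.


Generalization gap = test_error - train_error
= 4.2 - 1.9
= 2.3%
A moderate gap.

2.3


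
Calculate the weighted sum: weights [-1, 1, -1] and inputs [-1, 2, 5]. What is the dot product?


Element-wise products:
-1 * -1 = 1
1 * 2 = 2
-1 * 5 = -5
Sum = 1 + 2 + -5
= -2

-2


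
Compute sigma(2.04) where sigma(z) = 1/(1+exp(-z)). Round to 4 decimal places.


sigmoid(z) = 1 / (1 + exp(-z))
exp(-(2.04)) = exp(-2.04) = 0.13
1 + 0.13 = 1.13
1 / 1.13 = 0.8849

0.8849


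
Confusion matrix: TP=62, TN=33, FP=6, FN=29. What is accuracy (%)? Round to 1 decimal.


Accuracy = (TP + TN) / (TP + TN + FP + FN) * 100
= (62 + 33) / (62 + 33 + 6 + 29)
= 95 / 130
= 0.7308
= 73.1%

73.1


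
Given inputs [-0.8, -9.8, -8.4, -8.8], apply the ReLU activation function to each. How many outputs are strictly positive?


ReLU(x) = max(0, x) for each element:
ReLU(-0.8) = 0
ReLU(-9.8) = 0
ReLU(-8.4) = 0
ReLU(-8.8) = 0
Active neurons (>0): 0

0


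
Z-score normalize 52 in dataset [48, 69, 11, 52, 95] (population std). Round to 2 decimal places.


Mean = (48 + 69 + 11 + 52 + 95) / 5 = 55.0
Variance = sum((x_i - mean)^2) / n = 758.0
Std = sqrt(758.0) = 27.5318
Z = (x - mean) / std
= (52 - 55.0) / 27.5318
= -3.0 / 27.5318
= -0.11

-0.11


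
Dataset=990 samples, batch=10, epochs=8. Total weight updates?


Iterations per epoch = 990 / 10 = 99
Total updates = iterations_per_epoch * epochs
= 99 * 8
= 792

792


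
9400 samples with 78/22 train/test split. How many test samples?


Train samples = 9400 * 78% = 7332
Test samples = 9400 - 7332
= 2068

2068


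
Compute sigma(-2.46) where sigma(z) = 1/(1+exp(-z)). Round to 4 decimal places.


sigmoid(z) = 1 / (1 + exp(-z))
exp(-(-2.46)) = exp(2.46) = 11.7048
1 + 11.7048 = 12.7048
1 / 12.7048 = 0.0787

0.0787


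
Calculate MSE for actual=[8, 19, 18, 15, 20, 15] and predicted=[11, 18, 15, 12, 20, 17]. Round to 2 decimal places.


Differences: [-3, 1, 3, 3, 0, -2]
Squared errors: [9, 1, 9, 9, 0, 4]
Sum of squared errors = 32
MSE = 32 / 6 = 5.33

5.33


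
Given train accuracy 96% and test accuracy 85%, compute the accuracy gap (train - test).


Gap = train_accuracy - test_accuracy
= 96 - 85
= 11%
This gap suggests the model is overfitting.

11


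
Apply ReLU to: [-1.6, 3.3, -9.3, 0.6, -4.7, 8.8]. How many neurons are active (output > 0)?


ReLU(x) = max(0, x) for each element:
ReLU(-1.6) = 0
ReLU(3.3) = 3.3
ReLU(-9.3) = 0
ReLU(0.6) = 0.6
ReLU(-4.7) = 0
ReLU(8.8) = 8.8
Active neurons (>0): 3

3


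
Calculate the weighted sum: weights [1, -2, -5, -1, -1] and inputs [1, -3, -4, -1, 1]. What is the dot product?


Element-wise products:
1 * 1 = 1
-2 * -3 = 6
-5 * -4 = 20
-1 * -1 = 1
-1 * 1 = -1
Sum = 1 + 6 + 20 + 1 + -1
= 27

27


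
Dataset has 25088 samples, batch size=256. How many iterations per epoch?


Iterations per epoch = dataset_size / batch_size
= 25088 / 256
= 98

98


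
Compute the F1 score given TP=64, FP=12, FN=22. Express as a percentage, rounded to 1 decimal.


Precision = TP / (TP + FP) = 64 / 76 = 0.8421
Recall = TP / (TP + FN) = 64 / 86 = 0.7442
F1 = 2 * P * R / (P + R)
= 2 * 0.8421 * 0.7442 / (0.8421 + 0.7442)
= 1.2534 / 1.5863
= 0.7901
As percentage: 79.0%

79.0


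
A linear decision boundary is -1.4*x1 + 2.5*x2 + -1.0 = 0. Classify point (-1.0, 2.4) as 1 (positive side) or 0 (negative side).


Compute -1.4 * -1.0 + 2.5 * 2.4 + -1.0
= 1.4 + 6.0 + -1.0
= 6.4
Since 6.4 >= 0, the point is on the positive side.

1


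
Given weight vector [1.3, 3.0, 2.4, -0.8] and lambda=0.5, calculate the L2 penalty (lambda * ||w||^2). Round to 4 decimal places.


Squaring each weight:
1.3^2 = 1.69
3.0^2 = 9.0
2.4^2 = 5.76
(-0.8)^2 = 0.64
Sum of squares = 17.09
Penalty = 0.5 * 17.09 = 8.5450

8.5450


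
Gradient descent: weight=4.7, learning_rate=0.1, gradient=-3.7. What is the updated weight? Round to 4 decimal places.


w_new = w_old - lr * gradient
= 4.7 - 0.1 * -3.7
= 4.7 - (-0.37)
= 5.0700

5.0700


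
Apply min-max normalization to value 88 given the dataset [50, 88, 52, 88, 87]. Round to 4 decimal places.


Min = 50, Max = 88
Range = 88 - 50 = 38
Scaled = (x - min) / (max - min)
= (88 - 50) / 38
= 38 / 38
= 1.0000

1.0000


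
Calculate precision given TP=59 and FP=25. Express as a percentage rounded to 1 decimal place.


Precision = TP / (TP + FP) * 100
= 59 / (59 + 25)
= 59 / 84
= 0.7024
= 70.2%

70.2


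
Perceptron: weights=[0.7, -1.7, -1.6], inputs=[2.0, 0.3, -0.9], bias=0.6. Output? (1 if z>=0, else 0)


z = w . x + b
= 0.7*2.0 + -1.7*0.3 + -1.6*-0.9 + 0.6
= 1.4 + -0.51 + 1.44 + 0.6
= 2.33 + 0.6
= 2.93
Since z = 2.93 >= 0, output = 1

1


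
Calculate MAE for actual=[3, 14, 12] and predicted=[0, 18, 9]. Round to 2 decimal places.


Absolute errors: [3, 4, 3]
Sum of absolute errors = 10
MAE = 10 / 3 = 3.33

3.33


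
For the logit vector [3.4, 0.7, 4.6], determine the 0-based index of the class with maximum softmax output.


Softmax is a monotonic transformation, so it preserves the argmax.
We need to find the index of the maximum logit.
Index 0: 3.4
Index 1: 0.7
Index 2: 4.6
Maximum logit = 4.6 at index 2

2


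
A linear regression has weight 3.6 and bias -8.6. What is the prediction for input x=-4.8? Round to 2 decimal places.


y = 3.6 * -4.8 + (-8.6)
= -17.28 + (-8.6)
= -25.88

-25.88


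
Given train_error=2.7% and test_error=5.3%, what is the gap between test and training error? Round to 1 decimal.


Generalization gap = test_error - train_error
= 5.3 - 2.7
= 2.6%
A moderate gap.

2.6


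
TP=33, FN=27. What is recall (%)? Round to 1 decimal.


Recall = TP / (TP + FN) * 100
= 33 / (33 + 27)
= 33 / 60
= 0.55
= 55.0%

55.0


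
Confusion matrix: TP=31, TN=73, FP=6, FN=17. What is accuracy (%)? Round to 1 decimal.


Accuracy = (TP + TN) / (TP + TN + FP + FN) * 100
= (31 + 73) / (31 + 73 + 6 + 17)
= 104 / 127
= 0.8189
= 81.9%

81.9


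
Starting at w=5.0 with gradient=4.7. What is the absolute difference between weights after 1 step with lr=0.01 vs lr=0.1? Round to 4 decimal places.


With lr=0.01: w_new = 5.0 - 0.01 * 4.7 = 4.953
With lr=0.1: w_new = 5.0 - 0.1 * 4.7 = 4.53
Absolute difference = |4.953 - 4.53|
= 0.4230

0.4230


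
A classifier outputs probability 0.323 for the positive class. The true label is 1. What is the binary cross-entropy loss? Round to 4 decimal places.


For y=1: Loss = -log(p)
= -log(0.323)
= -(-1.1301)
= 1.1301

1.1301


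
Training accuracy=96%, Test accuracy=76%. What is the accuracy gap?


Gap = train_accuracy - test_accuracy
= 96 - 76
= 20%
This gap suggests the model is overfitting.

20


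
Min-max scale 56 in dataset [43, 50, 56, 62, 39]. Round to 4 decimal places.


Min = 39, Max = 62
Range = 62 - 39 = 23
Scaled = (x - min) / (max - min)
= (56 - 39) / 23
= 17 / 23
= 0.7391

0.7391


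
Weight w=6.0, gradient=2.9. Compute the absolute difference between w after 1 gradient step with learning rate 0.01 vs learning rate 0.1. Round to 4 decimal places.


With lr=0.01: w_new = 6.0 - 0.01 * 2.9 = 5.971
With lr=0.1: w_new = 6.0 - 0.1 * 2.9 = 5.71
Absolute difference = |5.971 - 5.71|
= 0.2610

0.2610


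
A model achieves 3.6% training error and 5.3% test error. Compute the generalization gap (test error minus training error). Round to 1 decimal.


Generalization gap = test_error - train_error
= 5.3 - 3.6
= 1.7%
A small gap suggests good generalization.

1.7


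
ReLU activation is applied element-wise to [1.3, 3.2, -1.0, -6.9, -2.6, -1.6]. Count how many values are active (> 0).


ReLU(x) = max(0, x) for each element:
ReLU(1.3) = 1.3
ReLU(3.2) = 3.2
ReLU(-1.0) = 0
ReLU(-6.9) = 0
ReLU(-2.6) = 0
ReLU(-1.6) = 0
Active neurons (>0): 2

2


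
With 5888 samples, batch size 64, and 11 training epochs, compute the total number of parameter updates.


Iterations per epoch = 5888 / 64 = 92
Total updates = iterations_per_epoch * epochs
= 92 * 11
= 1012

1012


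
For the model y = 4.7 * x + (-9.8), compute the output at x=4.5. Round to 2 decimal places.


y = 4.7 * 4.5 + (-9.8)
= 21.15 + (-9.8)
= 11.35

11.35


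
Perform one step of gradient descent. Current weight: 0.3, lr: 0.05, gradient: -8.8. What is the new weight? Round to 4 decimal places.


w_new = w_old - lr * gradient
= 0.3 - 0.05 * -8.8
= 0.3 - (-0.44)
= 0.7400

0.7400


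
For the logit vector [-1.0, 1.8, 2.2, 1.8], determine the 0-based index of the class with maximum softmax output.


Softmax is a monotonic transformation, so it preserves the argmax.
We need to find the index of the maximum logit.
Index 0: -1.0
Index 1: 1.8
Index 2: 2.2
Index 3: 1.8
Maximum logit = 2.2 at index 2

2


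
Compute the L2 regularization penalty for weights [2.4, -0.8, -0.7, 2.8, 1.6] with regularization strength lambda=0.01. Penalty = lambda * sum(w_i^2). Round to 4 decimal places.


Squaring each weight:
2.4^2 = 5.76
(-0.8)^2 = 0.64
(-0.7)^2 = 0.49
2.8^2 = 7.84
1.6^2 = 2.56
Sum of squares = 17.29
Penalty = 0.01 * 17.29 = 0.1729

0.1729


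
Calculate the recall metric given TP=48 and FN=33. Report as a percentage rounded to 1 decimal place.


Recall = TP / (TP + FN) * 100
= 48 / (48 + 33)
= 48 / 81
= 0.5926
= 59.3%

59.3


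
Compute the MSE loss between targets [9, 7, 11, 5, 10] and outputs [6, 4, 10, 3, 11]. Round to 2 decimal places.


Differences: [3, 3, 1, 2, -1]
Squared errors: [9, 9, 1, 4, 1]
Sum of squared errors = 24
MSE = 24 / 5 = 4.80

4.80


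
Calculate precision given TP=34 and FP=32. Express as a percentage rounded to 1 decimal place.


Precision = TP / (TP + FP) * 100
= 34 / (34 + 32)
= 34 / 66
= 0.5152
= 51.5%

51.5


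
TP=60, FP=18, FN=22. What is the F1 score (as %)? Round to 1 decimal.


Precision = TP / (TP + FP) = 60 / 78 = 0.7692
Recall = TP / (TP + FN) = 60 / 82 = 0.7317
F1 = 2 * P * R / (P + R)
= 2 * 0.7692 * 0.7317 / (0.7692 + 0.7317)
= 1.1257 / 1.5009
= 0.75
As percentage: 75.0%

75.0


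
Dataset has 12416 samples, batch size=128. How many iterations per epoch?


Iterations per epoch = dataset_size / batch_size
= 12416 / 128
= 97

97


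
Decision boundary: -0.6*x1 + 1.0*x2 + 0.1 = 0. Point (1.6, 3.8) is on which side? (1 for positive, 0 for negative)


Compute -0.6 * 1.6 + 1.0 * 3.8 + 0.1
= -0.96 + 3.8 + 0.1
= 2.94
Since 2.94 >= 0, the point is on the positive side.

1


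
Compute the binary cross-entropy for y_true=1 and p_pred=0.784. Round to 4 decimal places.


For y=1: Loss = -log(p)
= -log(0.784)
= -(-0.2433)
= 0.2433

0.2433


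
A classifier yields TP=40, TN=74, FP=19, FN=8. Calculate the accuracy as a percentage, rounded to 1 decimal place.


Accuracy = (TP + TN) / (TP + TN + FP + FN) * 100
= (40 + 74) / (40 + 74 + 19 + 8)
= 114 / 141
= 0.8085
= 80.9%

80.9


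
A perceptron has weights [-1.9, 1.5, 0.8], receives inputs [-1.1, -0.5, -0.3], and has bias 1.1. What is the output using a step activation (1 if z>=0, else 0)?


z = w . x + b
= -1.9*-1.1 + 1.5*-0.5 + 0.8*-0.3 + 1.1
= 2.09 + -0.75 + -0.24 + 1.1
= 1.1 + 1.1
= 2.2
Since z = 2.2 >= 0, output = 1

1


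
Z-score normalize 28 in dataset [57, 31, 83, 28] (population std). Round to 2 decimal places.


Mean = (57 + 31 + 83 + 28) / 4 = 49.75
Variance = sum((x_i - mean)^2) / n = 495.6875
Std = sqrt(495.6875) = 22.264
Z = (x - mean) / std
= (28 - 49.75) / 22.264
= -21.75 / 22.264
= -0.98

-0.98


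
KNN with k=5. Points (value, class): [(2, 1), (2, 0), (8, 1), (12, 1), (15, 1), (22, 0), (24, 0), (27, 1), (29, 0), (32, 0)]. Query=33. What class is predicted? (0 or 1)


Distances from query 33:
Point 32 (class 0): distance = 1
Point 29 (class 0): distance = 4
Point 27 (class 1): distance = 6
Point 24 (class 0): distance = 9
Point 22 (class 0): distance = 11
K=5 nearest neighbors: classes = [0, 0, 1, 0, 0]
Votes for class 1: 1 / 5
Majority vote => class 0

0


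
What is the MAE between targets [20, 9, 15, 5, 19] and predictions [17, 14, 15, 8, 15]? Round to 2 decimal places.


Absolute errors: [3, 5, 0, 3, 4]
Sum of absolute errors = 15
MAE = 15 / 5 = 3.00

3.00


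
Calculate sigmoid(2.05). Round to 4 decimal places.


sigmoid(z) = 1 / (1 + exp(-z))
exp(-(2.05)) = exp(-2.05) = 0.1287
1 + 0.1287 = 1.1287
1 / 1.1287 = 0.8859

0.8859


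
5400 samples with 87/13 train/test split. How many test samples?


Train samples = 5400 * 87% = 4698
Test samples = 5400 - 4698
= 702

702


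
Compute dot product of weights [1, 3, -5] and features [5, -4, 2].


Element-wise products:
1 * 5 = 5
3 * -4 = -12
-5 * 2 = -10
Sum = 5 + -12 + -10
= -17

-17


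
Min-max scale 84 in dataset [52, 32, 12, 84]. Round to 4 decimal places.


Min = 12, Max = 84
Range = 84 - 12 = 72
Scaled = (x - min) / (max - min)
= (84 - 12) / 72
= 72 / 72
= 1.0000

1.0000


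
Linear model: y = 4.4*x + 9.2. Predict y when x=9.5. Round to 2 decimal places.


y = 4.4 * 9.5 + (9.2)
= 41.8 + (9.2)
= 51.00

51.00


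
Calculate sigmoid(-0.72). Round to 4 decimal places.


sigmoid(z) = 1 / (1 + exp(-z))
exp(-(-0.72)) = exp(0.72) = 2.0544
1 + 2.0544 = 3.0544
1 / 3.0544 = 0.3274

0.3274


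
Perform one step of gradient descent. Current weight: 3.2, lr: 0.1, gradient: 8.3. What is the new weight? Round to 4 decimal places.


w_new = w_old - lr * gradient
= 3.2 - 0.1 * 8.3
= 3.2 - (0.83)
= 2.3700

2.3700


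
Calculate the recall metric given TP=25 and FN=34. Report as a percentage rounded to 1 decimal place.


Recall = TP / (TP + FN) * 100
= 25 / (25 + 34)
= 25 / 59
= 0.4237
= 42.4%

42.4


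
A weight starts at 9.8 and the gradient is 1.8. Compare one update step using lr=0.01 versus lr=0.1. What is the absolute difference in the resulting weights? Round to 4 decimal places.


With lr=0.01: w_new = 9.8 - 0.01 * 1.8 = 9.782
With lr=0.1: w_new = 9.8 - 0.1 * 1.8 = 9.62
Absolute difference = |9.782 - 9.62|
= 0.1620

0.1620


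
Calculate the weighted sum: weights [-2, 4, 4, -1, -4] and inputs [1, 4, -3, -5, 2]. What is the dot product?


Element-wise products:
-2 * 1 = -2
4 * 4 = 16
4 * -3 = -12
-1 * -5 = 5
-4 * 2 = -8
Sum = -2 + 16 + -12 + 5 + -8
= -1

-1


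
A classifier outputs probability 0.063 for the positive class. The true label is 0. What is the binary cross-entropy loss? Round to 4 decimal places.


For y=0: Loss = -log(1-p)
= -log(1 - 0.063)
= -log(0.937)
= -(-0.0651)
= 0.0651

0.0651


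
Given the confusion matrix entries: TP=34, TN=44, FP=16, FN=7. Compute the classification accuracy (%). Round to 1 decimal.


Accuracy = (TP + TN) / (TP + TN + FP + FN) * 100
= (34 + 44) / (34 + 44 + 16 + 7)
= 78 / 101
= 0.7723
= 77.2%

77.2


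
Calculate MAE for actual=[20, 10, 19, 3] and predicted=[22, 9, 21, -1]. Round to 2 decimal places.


Absolute errors: [2, 1, 2, 4]
Sum of absolute errors = 9
MAE = 9 / 4 = 2.25

2.25


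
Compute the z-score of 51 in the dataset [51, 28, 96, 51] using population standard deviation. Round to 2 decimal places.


Mean = (51 + 28 + 96 + 51) / 4 = 56.5
Variance = sum((x_i - mean)^2) / n = 608.25
Std = sqrt(608.25) = 24.6627
Z = (x - mean) / std
= (51 - 56.5) / 24.6627
= -5.5 / 24.6627
= -0.22

-0.22


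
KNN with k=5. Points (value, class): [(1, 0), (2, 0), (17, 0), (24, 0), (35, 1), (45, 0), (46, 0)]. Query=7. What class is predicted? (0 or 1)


Distances from query 7:
Point 2 (class 0): distance = 5
Point 1 (class 0): distance = 6
Point 17 (class 0): distance = 10
Point 24 (class 0): distance = 17
Point 35 (class 1): distance = 28
K=5 nearest neighbors: classes = [0, 0, 0, 0, 1]
Votes for class 1: 1 / 5
Majority vote => class 0

0


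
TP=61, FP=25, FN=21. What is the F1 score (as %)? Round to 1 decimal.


Precision = TP / (TP + FP) = 61 / 86 = 0.7093
Recall = TP / (TP + FN) = 61 / 82 = 0.7439
F1 = 2 * P * R / (P + R)
= 2 * 0.7093 * 0.7439 / (0.7093 + 0.7439)
= 1.0553 / 1.4532
= 0.7262
As percentage: 72.6%

72.6


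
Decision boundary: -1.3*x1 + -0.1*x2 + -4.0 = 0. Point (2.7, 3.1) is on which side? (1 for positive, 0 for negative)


Compute -1.3 * 2.7 + -0.1 * 3.1 + -4.0
= -3.51 + -0.31 + -4.0
= -7.82
Since -7.82 < 0, the point is on the negative side.

0


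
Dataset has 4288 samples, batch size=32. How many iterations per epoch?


Iterations per epoch = dataset_size / batch_size
= 4288 / 32
= 134

134


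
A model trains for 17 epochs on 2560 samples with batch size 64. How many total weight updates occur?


Iterations per epoch = 2560 / 64 = 40
Total updates = iterations_per_epoch * epochs
= 40 * 17
= 680

680


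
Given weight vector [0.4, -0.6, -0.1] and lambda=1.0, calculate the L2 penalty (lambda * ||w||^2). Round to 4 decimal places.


Squaring each weight:
0.4^2 = 0.16
(-0.6)^2 = 0.36
(-0.1)^2 = 0.01
Sum of squares = 0.53
Penalty = 1.0 * 0.53 = 0.5300

0.5300


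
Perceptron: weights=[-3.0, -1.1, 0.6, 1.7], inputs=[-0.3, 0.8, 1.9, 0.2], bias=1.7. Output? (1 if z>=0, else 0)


z = w . x + b
= -3.0*-0.3 + -1.1*0.8 + 0.6*1.9 + 1.7*0.2 + 1.7
= 0.9 + -0.88 + 1.14 + 0.34 + 1.7
= 1.5 + 1.7
= 3.2
Since z = 3.2 >= 0, output = 1

1


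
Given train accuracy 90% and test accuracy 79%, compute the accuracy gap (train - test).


Gap = train_accuracy - test_accuracy
= 90 - 79
= 11%
This gap suggests the model is overfitting.

11


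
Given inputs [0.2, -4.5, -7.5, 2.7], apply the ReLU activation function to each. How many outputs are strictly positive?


ReLU(x) = max(0, x) for each element:
ReLU(0.2) = 0.2
ReLU(-4.5) = 0
ReLU(-7.5) = 0
ReLU(2.7) = 2.7
Active neurons (>0): 2

2


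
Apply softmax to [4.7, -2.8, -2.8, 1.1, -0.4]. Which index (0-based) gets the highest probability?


Softmax is a monotonic transformation, so it preserves the argmax.
We need to find the index of the maximum logit.
Index 0: 4.7
Index 1: -2.8
Index 2: -2.8
Index 3: 1.1
Index 4: -0.4
Maximum logit = 4.7 at index 0

0


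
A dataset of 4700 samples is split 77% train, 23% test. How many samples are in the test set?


Train samples = 4700 * 77% = 3619
Test samples = 4700 - 3619
= 1081

1081


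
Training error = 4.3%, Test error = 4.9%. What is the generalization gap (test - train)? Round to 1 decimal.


Generalization gap = test_error - train_error
= 4.9 - 4.3
= 0.6%
A small gap suggests good generalization.

0.6


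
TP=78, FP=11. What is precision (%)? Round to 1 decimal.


Precision = TP / (TP + FP) * 100
= 78 / (78 + 11)
= 78 / 89
= 0.8764
= 87.6%

87.6


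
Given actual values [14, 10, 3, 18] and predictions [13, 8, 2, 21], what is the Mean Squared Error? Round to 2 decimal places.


Differences: [1, 2, 1, -3]
Squared errors: [1, 4, 1, 9]
Sum of squared errors = 15
MSE = 15 / 4 = 3.75

3.75


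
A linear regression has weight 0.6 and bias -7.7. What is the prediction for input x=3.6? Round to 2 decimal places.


y = 0.6 * 3.6 + (-7.7)
= 2.16 + (-7.7)
= -5.54

-5.54


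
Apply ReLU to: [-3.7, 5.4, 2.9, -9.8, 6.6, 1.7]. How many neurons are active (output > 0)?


ReLU(x) = max(0, x) for each element:
ReLU(-3.7) = 0
ReLU(5.4) = 5.4
ReLU(2.9) = 2.9
ReLU(-9.8) = 0
ReLU(6.6) = 6.6
ReLU(1.7) = 1.7
Active neurons (>0): 4

4


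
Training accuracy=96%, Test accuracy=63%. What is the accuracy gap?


Gap = train_accuracy - test_accuracy
= 96 - 63
= 33%
This large gap strongly indicates overfitting.

33


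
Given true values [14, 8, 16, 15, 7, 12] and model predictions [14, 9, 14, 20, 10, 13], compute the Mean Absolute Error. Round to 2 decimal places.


Absolute errors: [0, 1, 2, 5, 3, 1]
Sum of absolute errors = 12
MAE = 12 / 6 = 2.00

2.00


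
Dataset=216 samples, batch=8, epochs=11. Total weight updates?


Iterations per epoch = 216 / 8 = 27
Total updates = iterations_per_epoch * epochs
= 27 * 11
= 297

297


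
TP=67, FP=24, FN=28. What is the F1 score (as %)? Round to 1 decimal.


Precision = TP / (TP + FP) = 67 / 91 = 0.7363
Recall = TP / (TP + FN) = 67 / 95 = 0.7053
F1 = 2 * P * R / (P + R)
= 2 * 0.7363 * 0.7053 / (0.7363 + 0.7053)
= 1.0385 / 1.4415
= 0.7204
As percentage: 72.0%

72.0


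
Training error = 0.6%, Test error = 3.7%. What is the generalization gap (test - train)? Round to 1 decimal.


Generalization gap = test_error - train_error
= 3.7 - 0.6
= 3.1%
A moderate gap.

3.1


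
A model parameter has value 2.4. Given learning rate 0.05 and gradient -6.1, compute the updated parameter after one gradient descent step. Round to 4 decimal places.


w_new = w_old - lr * gradient
= 2.4 - 0.05 * -6.1
= 2.4 - (-0.305)
= 2.7050

2.7050


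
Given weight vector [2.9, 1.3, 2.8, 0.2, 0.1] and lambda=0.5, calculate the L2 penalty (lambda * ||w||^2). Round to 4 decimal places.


Squaring each weight:
2.9^2 = 8.41
1.3^2 = 1.69
2.8^2 = 7.84
0.2^2 = 0.04
0.1^2 = 0.01
Sum of squares = 17.99
Penalty = 0.5 * 17.99 = 8.9950

8.9950


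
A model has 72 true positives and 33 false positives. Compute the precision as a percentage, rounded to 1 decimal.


Precision = TP / (TP + FP) * 100
= 72 / (72 + 33)
= 72 / 105
= 0.6857
= 68.6%

68.6


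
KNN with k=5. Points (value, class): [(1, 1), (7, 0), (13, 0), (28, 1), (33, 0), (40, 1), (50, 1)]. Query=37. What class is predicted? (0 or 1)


Distances from query 37:
Point 40 (class 1): distance = 3
Point 33 (class 0): distance = 4
Point 28 (class 1): distance = 9
Point 50 (class 1): distance = 13
Point 13 (class 0): distance = 24
K=5 nearest neighbors: classes = [1, 0, 1, 1, 0]
Votes for class 1: 3 / 5
Majority vote => class 1

1


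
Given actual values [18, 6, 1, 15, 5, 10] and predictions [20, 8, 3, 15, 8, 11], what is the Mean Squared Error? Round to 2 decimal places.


Differences: [-2, -2, -2, 0, -3, -1]
Squared errors: [4, 4, 4, 0, 9, 1]
Sum of squared errors = 22
MSE = 22 / 6 = 3.67

3.67


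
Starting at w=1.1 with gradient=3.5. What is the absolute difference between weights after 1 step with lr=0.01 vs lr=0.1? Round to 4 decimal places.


With lr=0.01: w_new = 1.1 - 0.01 * 3.5 = 1.065
With lr=0.1: w_new = 1.1 - 0.1 * 3.5 = 0.75
Absolute difference = |1.065 - 0.75|
= 0.3150

0.3150


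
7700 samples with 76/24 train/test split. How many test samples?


Train samples = 7700 * 76% = 5852
Test samples = 7700 - 5852
= 1848

1848


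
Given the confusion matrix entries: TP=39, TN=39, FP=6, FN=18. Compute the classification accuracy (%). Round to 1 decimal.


Accuracy = (TP + TN) / (TP + TN + FP + FN) * 100
= (39 + 39) / (39 + 39 + 6 + 18)
= 78 / 102
= 0.7647
= 76.5%

76.5


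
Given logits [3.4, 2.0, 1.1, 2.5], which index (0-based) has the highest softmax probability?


Softmax is a monotonic transformation, so it preserves the argmax.
We need to find the index of the maximum logit.
Index 0: 3.4
Index 1: 2.0
Index 2: 1.1
Index 3: 2.5
Maximum logit = 3.4 at index 0

0


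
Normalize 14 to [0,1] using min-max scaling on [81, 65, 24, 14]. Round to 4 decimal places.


Min = 14, Max = 81
Range = 81 - 14 = 67
Scaled = (x - min) / (max - min)
= (14 - 14) / 67
= 0 / 67
= 0.0000

0.0000


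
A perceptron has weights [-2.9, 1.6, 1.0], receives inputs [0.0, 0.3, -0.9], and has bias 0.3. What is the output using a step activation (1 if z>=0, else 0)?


z = w . x + b
= -2.9*0.0 + 1.6*0.3 + 1.0*-0.9 + 0.3
= -0.0 + 0.48 + -0.9 + 0.3
= -0.42 + 0.3
= -0.12
Since z = -0.12 < 0, output = 0

0


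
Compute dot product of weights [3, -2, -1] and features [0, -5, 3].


Element-wise products:
3 * 0 = 0
-2 * -5 = 10
-1 * 3 = -3
Sum = 0 + 10 + -3
= 7

7


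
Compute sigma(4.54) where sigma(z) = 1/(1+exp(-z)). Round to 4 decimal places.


sigmoid(z) = 1 / (1 + exp(-z))
exp(-(4.54)) = exp(-4.54) = 0.0107
1 + 0.0107 = 1.0107
1 / 1.0107 = 0.9894

0.9894


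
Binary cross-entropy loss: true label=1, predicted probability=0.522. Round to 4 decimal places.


For y=1: Loss = -log(p)
= -log(0.522)
= -(-0.6501)
= 0.6501

0.6501


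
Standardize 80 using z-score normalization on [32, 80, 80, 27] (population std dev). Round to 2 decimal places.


Mean = (32 + 80 + 80 + 27) / 4 = 54.75
Variance = sum((x_i - mean)^2) / n = 640.6875
Std = sqrt(640.6875) = 25.3118
Z = (x - mean) / std
= (80 - 54.75) / 25.3118
= 25.25 / 25.3118
= 1.00

1.00


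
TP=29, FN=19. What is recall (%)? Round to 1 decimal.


Recall = TP / (TP + FN) * 100
= 29 / (29 + 19)
= 29 / 48
= 0.6042
= 60.4%

60.4


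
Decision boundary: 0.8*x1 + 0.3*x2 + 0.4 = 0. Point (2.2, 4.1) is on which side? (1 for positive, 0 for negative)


Compute 0.8 * 2.2 + 0.3 * 4.1 + 0.4
= 1.76 + 1.23 + 0.4
= 3.39
Since 3.39 >= 0, the point is on the positive side.

1


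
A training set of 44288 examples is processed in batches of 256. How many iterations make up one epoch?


Iterations per epoch = dataset_size / batch_size
= 44288 / 256
= 173

173


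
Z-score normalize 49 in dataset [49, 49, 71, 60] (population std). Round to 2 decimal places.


Mean = (49 + 49 + 71 + 60) / 4 = 57.25
Variance = sum((x_i - mean)^2) / n = 83.1875
Std = sqrt(83.1875) = 9.1207
Z = (x - mean) / std
= (49 - 57.25) / 9.1207
= -8.25 / 9.1207
= -0.90

-0.90


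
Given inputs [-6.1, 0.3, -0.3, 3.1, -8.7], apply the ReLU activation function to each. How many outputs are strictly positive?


ReLU(x) = max(0, x) for each element:
ReLU(-6.1) = 0
ReLU(0.3) = 0.3
ReLU(-0.3) = 0
ReLU(3.1) = 3.1
ReLU(-8.7) = 0
Active neurons (>0): 2

2


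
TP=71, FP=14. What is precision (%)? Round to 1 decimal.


Precision = TP / (TP + FP) * 100
= 71 / (71 + 14)
= 71 / 85
= 0.8353
= 83.5%

83.5


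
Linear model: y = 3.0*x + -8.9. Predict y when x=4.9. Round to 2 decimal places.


y = 3.0 * 4.9 + (-8.9)
= 14.7 + (-8.9)
= 5.80

5.80


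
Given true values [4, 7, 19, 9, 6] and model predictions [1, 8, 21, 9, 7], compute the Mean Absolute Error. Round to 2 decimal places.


Absolute errors: [3, 1, 2, 0, 1]
Sum of absolute errors = 7
MAE = 7 / 5 = 1.40

1.40


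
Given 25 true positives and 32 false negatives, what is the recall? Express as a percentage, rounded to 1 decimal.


Recall = TP / (TP + FN) * 100
= 25 / (25 + 32)
= 25 / 57
= 0.4386
= 43.9%

43.9


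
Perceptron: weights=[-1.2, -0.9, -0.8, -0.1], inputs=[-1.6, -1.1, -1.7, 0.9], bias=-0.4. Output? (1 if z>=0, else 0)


z = w . x + b
= -1.2*-1.6 + -0.9*-1.1 + -0.8*-1.7 + -0.1*0.9 + -0.4
= 1.92 + 0.99 + 1.36 + -0.09 + -0.4
= 4.18 + -0.4
= 3.78
Since z = 3.78 >= 0, output = 1

1


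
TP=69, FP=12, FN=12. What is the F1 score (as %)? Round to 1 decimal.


Precision = TP / (TP + FP) = 69 / 81 = 0.8519
Recall = TP / (TP + FN) = 69 / 81 = 0.8519
F1 = 2 * P * R / (P + R)
= 2 * 0.8519 * 0.8519 / (0.8519 + 0.8519)
= 1.4513 / 1.7037
= 0.8519
As percentage: 85.2%

85.2


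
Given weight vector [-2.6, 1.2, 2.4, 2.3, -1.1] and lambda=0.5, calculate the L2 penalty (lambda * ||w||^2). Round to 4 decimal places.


Squaring each weight:
(-2.6)^2 = 6.76
1.2^2 = 1.44
2.4^2 = 5.76
2.3^2 = 5.29
(-1.1)^2 = 1.21
Sum of squares = 20.46
Penalty = 0.5 * 20.46 = 10.2300

10.2300


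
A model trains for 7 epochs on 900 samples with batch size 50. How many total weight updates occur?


Iterations per epoch = 900 / 50 = 18
Total updates = iterations_per_epoch * epochs
= 18 * 7
= 126

126


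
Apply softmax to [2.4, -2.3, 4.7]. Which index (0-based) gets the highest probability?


Softmax is a monotonic transformation, so it preserves the argmax.
We need to find the index of the maximum logit.
Index 0: 2.4
Index 1: -2.3
Index 2: 4.7
Maximum logit = 4.7 at index 2

2


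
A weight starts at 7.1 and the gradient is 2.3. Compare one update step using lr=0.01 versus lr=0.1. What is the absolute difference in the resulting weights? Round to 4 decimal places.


With lr=0.01: w_new = 7.1 - 0.01 * 2.3 = 7.077
With lr=0.1: w_new = 7.1 - 0.1 * 2.3 = 6.87
Absolute difference = |7.077 - 6.87|
= 0.2070

0.2070


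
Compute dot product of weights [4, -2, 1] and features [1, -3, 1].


Element-wise products:
4 * 1 = 4
-2 * -3 = 6
1 * 1 = 1
Sum = 4 + 6 + 1
= 11

11


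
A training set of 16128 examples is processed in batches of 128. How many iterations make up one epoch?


Iterations per epoch = dataset_size / batch_size
= 16128 / 128
= 126

126
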